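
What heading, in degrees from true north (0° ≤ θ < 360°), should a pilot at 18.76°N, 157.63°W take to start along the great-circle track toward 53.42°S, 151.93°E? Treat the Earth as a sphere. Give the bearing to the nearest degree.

Δλ = 151.93 − -157.63 = 309.56°; wrapped into (−180°, 180°]: -50.44°.
θ = atan2( sin Δλ · cos φ₂ , cos φ₁ · sin φ₂ − sin φ₁ · cos φ₂ · cos Δλ )
  = atan2(-0.45945, -0.88243) = -152.496° → normalised to [0°, 360°): 207.504°.

208°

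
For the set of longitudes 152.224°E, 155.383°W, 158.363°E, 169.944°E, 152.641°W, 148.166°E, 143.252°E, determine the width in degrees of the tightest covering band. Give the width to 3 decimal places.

64.107°

Sort the longitudes: -155.383°, -152.641°, +143.252°, +148.166°, +152.224°, +158.363°, +169.944°.
Eastward gaps between consecutive values (wrapping around): 2.742°, 295.893°, 4.914°, 4.058°, 6.139°, 11.581°, 34.673°.
Largest gap = 295.893° ⇒ minimal covering band is its complement: 360° − 295.893° = 64.107°.
Band runs from +143.252° eastward to -152.641°, crossing the antimeridian.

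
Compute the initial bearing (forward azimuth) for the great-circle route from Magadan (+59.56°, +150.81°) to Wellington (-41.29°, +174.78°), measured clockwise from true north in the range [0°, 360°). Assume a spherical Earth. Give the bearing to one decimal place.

Δλ = 174.78 − 150.81 = 23.97°.
θ = atan2( sin Δλ · cos φ₂ , cos φ₁ · sin φ₂ − sin φ₁ · cos φ₂ · cos Δλ )
  = atan2(0.30525, -0.92626) = 161.760° → normalised to [0°, 360°): 161.760°.

161.8°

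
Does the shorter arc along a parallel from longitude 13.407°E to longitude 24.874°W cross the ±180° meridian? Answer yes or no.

Signed shortest Δλ = ((-24.874 − 13.407 + 180) mod 360) − 180 = -38.281°.
Going west by 38.281° from +13.407° reaches -24.874° without touching 180°.

No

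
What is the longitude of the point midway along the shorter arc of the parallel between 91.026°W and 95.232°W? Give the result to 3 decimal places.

93.129°W

Signed shortest Δλ from -91.026° to -95.232° is -4.206°.
Midpoint longitude = -91.026° + (-4.206°)/2 = -91.026° − 2.103° = -93.129°.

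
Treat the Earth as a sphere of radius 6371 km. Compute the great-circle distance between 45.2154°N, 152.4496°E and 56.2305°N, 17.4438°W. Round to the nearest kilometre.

8695 km

Δλ = -17.4438 − 152.4496 = -169.8934°.
Δφ = 56.2305 − 45.2154 = 11.0151°.
a = sin²(Δφ/2) + cos φ₁ · cos φ₂ · sin²(Δλ/2) = 0.397741.
c = 2·atan2(√a, √(1−a)) = 1.36482 rad → d = 6371·c ≈ 8695.30 km.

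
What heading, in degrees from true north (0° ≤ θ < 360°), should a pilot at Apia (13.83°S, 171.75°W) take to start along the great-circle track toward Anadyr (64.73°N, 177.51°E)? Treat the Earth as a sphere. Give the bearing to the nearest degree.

355°

Δλ = 177.51 − -171.75 = 349.26°; wrapped into (−180°, 180°]: -10.74°.
θ = atan2( sin Δλ · cos φ₂ , cos φ₁ · sin φ₂ − sin φ₁ · cos φ₂ · cos Δλ )
  = atan2(-0.07955, 0.97835) = -4.649° → normalised to [0°, 360°): 355.351°.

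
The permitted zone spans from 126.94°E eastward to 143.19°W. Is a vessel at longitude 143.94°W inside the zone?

Yes

Band width going east from +126.94° to -143.19°: ((-143.19 − 126.94) mod 360) = 89.87°.
Offset of -143.94° east of the west edge: ((-143.94 − 126.94) mod 360) = 89.12°.
89.12° ≤ 89.87° ⇒ inside.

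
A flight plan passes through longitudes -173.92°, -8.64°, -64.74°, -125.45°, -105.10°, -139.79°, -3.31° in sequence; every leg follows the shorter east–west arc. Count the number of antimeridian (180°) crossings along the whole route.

0

Leg 1: -173.92° → -8.64°, shortest Δλ = 165.28° (east) — does not cross 180°.
Leg 2: -8.64° → -64.74°, shortest Δλ = -56.1° (west) — does not cross 180°.
Leg 3: -64.74° → -125.45°, shortest Δλ = -60.71° (west) — does not cross 180°.
Leg 4: -125.45° → -105.10°, shortest Δλ = 20.35° (east) — does not cross 180°.
Leg 5: -105.10° → -139.79°, shortest Δλ = -34.69° (west) — does not cross 180°.
Leg 6: -139.79° → -3.31°, shortest Δλ = 136.48° (east) — does not cross 180°.
Total crossings: 0.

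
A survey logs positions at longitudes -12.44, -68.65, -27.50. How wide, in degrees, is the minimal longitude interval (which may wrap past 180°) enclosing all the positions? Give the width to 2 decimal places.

56.21°

Sort the longitudes: -68.65°, -27.50°, -12.44°.
Eastward gaps between consecutive values (wrapping around): 41.15°, 15.06°, 303.79°.
Largest gap = 303.79° ⇒ minimal covering band is its complement: 360° − 303.79° = 56.21°.
Band runs from -68.65° eastward to -12.44°.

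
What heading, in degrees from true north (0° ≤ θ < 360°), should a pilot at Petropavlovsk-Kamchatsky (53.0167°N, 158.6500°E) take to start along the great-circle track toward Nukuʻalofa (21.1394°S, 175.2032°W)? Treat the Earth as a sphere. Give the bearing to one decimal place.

Δλ = -175.2032 − 158.6500 = -333.8532°; wrapped into (−180°, 180°]: 26.1468°.
θ = atan2( sin Δλ · cos φ₂ , cos φ₁ · sin φ₂ − sin φ₁ · cos φ₂ · cos Δλ )
  = atan2(0.41102, -0.88577) = 155.108° → normalised to [0°, 360°): 155.108°.

155.1°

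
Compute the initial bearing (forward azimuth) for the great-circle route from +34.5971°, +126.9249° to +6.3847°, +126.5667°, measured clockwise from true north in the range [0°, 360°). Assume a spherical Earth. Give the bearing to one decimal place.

Δλ = 126.5667 − 126.9249 = -0.3582°.
θ = atan2( sin Δλ · cos φ₂ , cos φ₁ · sin φ₂ − sin φ₁ · cos φ₂ · cos Δλ )
  = atan2(-0.00621, -0.47273) = -179.247° → normalised to [0°, 360°): 180.753°.

180.8°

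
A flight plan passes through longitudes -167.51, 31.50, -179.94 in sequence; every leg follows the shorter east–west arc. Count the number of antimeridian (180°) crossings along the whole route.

Leg 1: -167.51° → +31.50°, shortest Δλ = -160.99° (west) — crosses 180°.
Leg 2: +31.50° → -179.94°, shortest Δλ = 148.56° (east) — crosses 180°.
Total crossings: 2.

2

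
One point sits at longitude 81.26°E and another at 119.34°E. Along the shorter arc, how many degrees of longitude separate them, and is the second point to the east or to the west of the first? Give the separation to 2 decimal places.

38.08° east

Raw difference: 119.34 − 81.26 = 38.08°.
Normalise into (−180°, 180°]: 38.08° stays 38.08°.
Positive ⇒ the second point lies to the east; separation 38.08°.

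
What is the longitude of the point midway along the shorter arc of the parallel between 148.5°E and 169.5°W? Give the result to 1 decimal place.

Signed shortest Δλ from +148.5° to -169.5° is +42.0°.
Midpoint longitude = +148.5° + (+42.0°)/2 = +148.5° + 21.0° = +169.5°.
(The naïve average (+148.5 + -169.5)/2 = -10.5° is on the wrong side of the globe.)

169.5°E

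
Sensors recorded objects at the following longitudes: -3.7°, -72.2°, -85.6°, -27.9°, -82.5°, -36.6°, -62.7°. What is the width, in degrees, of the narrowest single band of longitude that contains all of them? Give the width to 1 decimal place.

Sort the longitudes: -85.6°, -82.5°, -72.2°, -62.7°, -36.6°, -27.9°, -3.7°.
Eastward gaps between consecutive values (wrapping around): 3.1°, 10.3°, 9.5°, 26.1°, 8.7°, 24.2°, 278.1°.
Largest gap = 278.1° ⇒ minimal covering band is its complement: 360° − 278.1° = 81.9°.
Band runs from -85.6° eastward to -3.7°.

81.9°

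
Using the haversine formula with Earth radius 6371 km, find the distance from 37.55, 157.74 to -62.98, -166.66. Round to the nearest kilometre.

Δλ = -166.66 − 157.74 = -324.40°; wrapped into (−180°, 180°]: 35.60°.
Δφ = -62.98 − 37.55 = -100.53°.
a = sin²(Δφ/2) + cos φ₁ · cos φ₂ · sin²(Δλ/2) = 0.625034.
c = 2·atan2(√a, √(1−a)) = 1.82355 rad → d = 6371·c ≈ 11617.81 km.

11618 km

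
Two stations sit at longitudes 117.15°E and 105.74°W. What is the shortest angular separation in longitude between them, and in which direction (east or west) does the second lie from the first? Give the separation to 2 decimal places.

Raw difference: -105.74 − 117.15 = -222.89°.
Normalise into (−180°, 180°]: -222.89° + 360° = 137.11°.
Positive ⇒ the second point lies to the east; separation 137.11°.

137.11° east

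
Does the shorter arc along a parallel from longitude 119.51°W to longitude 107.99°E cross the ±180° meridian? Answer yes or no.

Yes

Naïve |107.99 − -119.51| = 227.5° > 180°, so the shorter arc goes the other way round — across 180°.
Signed shortest Δλ = ((107.99 − -119.51 + 180) mod 360) − 180 = -132.5°.
Going west by 132.5° from -119.51° passes through 180° before reaching +107.99°.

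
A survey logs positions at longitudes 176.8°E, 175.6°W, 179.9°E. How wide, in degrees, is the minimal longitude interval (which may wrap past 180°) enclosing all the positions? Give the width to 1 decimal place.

Sort the longitudes: -175.6°, +176.8°, +179.9°.
Eastward gaps between consecutive values (wrapping around): 352.4°, 3.1°, 4.5°.
Largest gap = 352.4° ⇒ minimal covering band is its complement: 360° − 352.4° = 7.6°.
Band runs from +176.8° eastward to -175.6°, crossing the antimeridian.

7.6°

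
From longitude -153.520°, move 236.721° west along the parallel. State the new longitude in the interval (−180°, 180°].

-30.241°

Start at -153.520°; shift −236.721° → -390.241°.
-390.241° lies outside (−180°, 180°]; add 360° → -30.241°.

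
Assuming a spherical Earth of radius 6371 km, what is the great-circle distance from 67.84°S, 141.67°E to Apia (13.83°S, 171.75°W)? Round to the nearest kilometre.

6868 km

Δλ = -171.75 − 141.67 = -313.42°; wrapped into (−180°, 180°]: 46.58°.
Δφ = -13.83 − -67.84 = 54.01°.
a = sin²(Δφ/2) + cos φ₁ · cos φ₂ · sin²(Δλ/2) = 0.263435.
c = 2·atan2(√a, √(1−a)) = 1.07796 rad → d = 6371·c ≈ 6867.66 km.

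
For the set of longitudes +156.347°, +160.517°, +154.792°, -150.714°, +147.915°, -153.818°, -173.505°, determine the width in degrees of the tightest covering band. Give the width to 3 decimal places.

61.371°

Sort the longitudes: -173.505°, -153.818°, -150.714°, +147.915°, +154.792°, +156.347°, +160.517°.
Eastward gaps between consecutive values (wrapping around): 19.687°, 3.104°, 298.629°, 6.877°, 1.555°, 4.170°, 25.978°.
Largest gap = 298.629° ⇒ minimal covering band is its complement: 360° − 298.629° = 61.371°.
Band runs from +147.915° eastward to -150.714°, crossing the antimeridian.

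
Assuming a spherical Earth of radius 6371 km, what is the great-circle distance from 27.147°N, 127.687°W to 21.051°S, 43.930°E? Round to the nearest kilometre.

Δλ = 43.930 − -127.687 = 171.617°.
Δφ = -21.051 − 27.147 = -48.198°.
a = sin²(Δφ/2) + cos φ₁ · cos φ₂ · sin²(Δλ/2) = 0.992736.
c = 2·atan2(√a, √(1−a)) = 2.97093 rad → d = 6371·c ≈ 18927.80 km.

18928 km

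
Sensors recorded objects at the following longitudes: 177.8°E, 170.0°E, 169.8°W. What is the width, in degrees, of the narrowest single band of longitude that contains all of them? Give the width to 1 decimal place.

Sort the longitudes: -169.8°, +170.0°, +177.8°.
Eastward gaps between consecutive values (wrapping around): 339.8°, 7.8°, 12.4°.
Largest gap = 339.8° ⇒ minimal covering band is its complement: 360° − 339.8° = 20.2°.
Band runs from +170.0° eastward to -169.8°, crossing the antimeridian.

20.2°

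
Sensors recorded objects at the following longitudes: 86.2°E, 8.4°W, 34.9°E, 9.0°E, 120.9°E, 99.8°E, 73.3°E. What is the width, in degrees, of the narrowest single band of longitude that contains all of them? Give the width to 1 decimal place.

Sort the longitudes: -8.4°, +9.0°, +34.9°, +73.3°, +86.2°, +99.8°, +120.9°.
Eastward gaps between consecutive values (wrapping around): 17.4°, 25.9°, 38.4°, 12.9°, 13.6°, 21.1°, 230.7°.
Largest gap = 230.7° ⇒ minimal covering band is its complement: 360° − 230.7° = 129.3°.
Band runs from -8.4° eastward to +120.9°.

129.3°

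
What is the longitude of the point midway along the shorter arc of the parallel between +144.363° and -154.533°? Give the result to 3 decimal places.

Signed shortest Δλ from +144.363° to -154.533° is +61.104°.
Midpoint longitude = +144.363° + (+61.104°)/2 = +144.363° + 30.552° = +174.915°.
(The naïve average (+144.363 + -154.533)/2 = -5.085° is on the wrong side of the globe.)

+174.915°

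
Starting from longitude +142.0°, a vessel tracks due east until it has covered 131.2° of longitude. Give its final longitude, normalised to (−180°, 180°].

-86.8°

Start at +142.0°; shift +131.2° → +273.2°.
+273.2° lies outside (−180°, 180°]; subtract 360° → -86.8°.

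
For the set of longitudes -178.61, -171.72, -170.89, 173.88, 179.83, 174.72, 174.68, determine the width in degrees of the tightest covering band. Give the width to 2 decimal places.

15.23°

Sort the longitudes: -178.61°, -171.72°, -170.89°, +173.88°, +174.68°, +174.72°, +179.83°.
Eastward gaps between consecutive values (wrapping around): 6.89°, 0.83°, 344.77°, 0.80°, 0.04°, 5.11°, 1.56°.
Largest gap = 344.77° ⇒ minimal covering band is its complement: 360° − 344.77° = 15.23°.
Band runs from +173.88° eastward to -170.89°, crossing the antimeridian.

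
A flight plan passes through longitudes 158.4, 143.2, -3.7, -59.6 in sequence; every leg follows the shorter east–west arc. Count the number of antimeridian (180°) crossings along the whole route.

0

Leg 1: +158.4° → +143.2°, shortest Δλ = -15.2° (west) — does not cross 180°.
Leg 2: +143.2° → -3.7°, shortest Δλ = -146.9° (west) — does not cross 180°.
Leg 3: -3.7° → -59.6°, shortest Δλ = -55.9° (west) — does not cross 180°.
Total crossings: 0.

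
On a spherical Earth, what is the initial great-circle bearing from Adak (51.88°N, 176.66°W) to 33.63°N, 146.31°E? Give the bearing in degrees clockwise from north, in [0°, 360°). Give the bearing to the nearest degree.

250°

Δλ = 146.31 − -176.66 = 322.97°; wrapped into (−180°, 180°]: -37.03°.
θ = atan2( sin Δλ · cos φ₂ , cos φ₁ · sin φ₂ − sin φ₁ · cos φ₂ · cos Δλ )
  = atan2(-0.50144, -0.18105) = -109.853° → normalised to [0°, 360°): 250.147°.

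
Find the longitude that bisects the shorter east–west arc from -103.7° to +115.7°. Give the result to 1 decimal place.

-174.0°

Signed shortest Δλ from -103.7° to +115.7° is -140.6°.
Midpoint longitude = -103.7° + (-140.6°)/2 = -103.7° − 70.3° = -174.0°.
(The naïve average (-103.7 + +115.7)/2 = 6.0° is on the wrong side of the globe.)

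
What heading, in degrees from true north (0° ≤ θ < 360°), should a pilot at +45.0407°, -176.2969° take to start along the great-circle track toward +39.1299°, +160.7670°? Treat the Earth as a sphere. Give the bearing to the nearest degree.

Δλ = 160.7670 − -176.2969 = 337.0639°; wrapped into (−180°, 180°]: -22.9361°.
θ = atan2( sin Δλ · cos φ₂ , cos φ₁ · sin φ₂ − sin φ₁ · cos φ₂ · cos Δλ )
  = atan2(-0.30230, -0.05958) = -101.150° → normalised to [0°, 360°): 258.850°.

259°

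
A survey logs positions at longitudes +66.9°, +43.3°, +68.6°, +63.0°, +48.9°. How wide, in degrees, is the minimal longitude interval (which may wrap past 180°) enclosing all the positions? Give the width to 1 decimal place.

25.3°

Sort the longitudes: +43.3°, +48.9°, +63.0°, +66.9°, +68.6°.
Eastward gaps between consecutive values (wrapping around): 5.6°, 14.1°, 3.9°, 1.7°, 334.7°.
Largest gap = 334.7° ⇒ minimal covering band is its complement: 360° − 334.7° = 25.3°.
Band runs from +43.3° eastward to +68.6°.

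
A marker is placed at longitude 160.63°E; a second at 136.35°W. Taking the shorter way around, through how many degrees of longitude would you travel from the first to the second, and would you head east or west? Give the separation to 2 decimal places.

Raw difference: -136.35 − 160.63 = -296.98°.
Normalise into (−180°, 180°]: -296.98° + 360° = 63.02°.
Positive ⇒ the second point lies to the east; separation 63.02°.

63.02° east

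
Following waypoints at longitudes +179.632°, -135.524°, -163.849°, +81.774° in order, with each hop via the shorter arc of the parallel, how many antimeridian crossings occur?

2

Leg 1: +179.632° → -135.524°, shortest Δλ = 44.844° (east) — crosses 180°.
Leg 2: -135.524° → -163.849°, shortest Δλ = -28.325° (west) — does not cross 180°.
Leg 3: -163.849° → +81.774°, shortest Δλ = -114.377° (west) — crosses 180°.
Total crossings: 2.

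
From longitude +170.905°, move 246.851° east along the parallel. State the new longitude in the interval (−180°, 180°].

+57.756°

Start at +170.905°; shift +246.851° → +417.756°.
+417.756° lies outside (−180°, 180°]; subtract 360° → +57.756°.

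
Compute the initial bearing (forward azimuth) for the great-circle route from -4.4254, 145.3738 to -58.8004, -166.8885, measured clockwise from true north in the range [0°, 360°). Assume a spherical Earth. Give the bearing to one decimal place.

155.1°

Δλ = -166.8885 − 145.3738 = -312.2623°; wrapped into (−180°, 180°]: 47.7377°.
θ = atan2( sin Δλ · cos φ₂ , cos φ₁ · sin φ₂ − sin φ₁ · cos φ₂ · cos Δλ )
  = atan2(0.38337, -0.82594) = 155.101° → normalised to [0°, 360°): 155.101°.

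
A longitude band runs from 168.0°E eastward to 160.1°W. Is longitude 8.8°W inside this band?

Band width going east from +168.0° to -160.1°: ((-160.1 − 168.0) mod 360) = 31.9°.
Offset of -8.8° east of the west edge: ((-8.8 − 168.0) mod 360) = 183.2°.
183.2° > 31.9° ⇒ outside.

No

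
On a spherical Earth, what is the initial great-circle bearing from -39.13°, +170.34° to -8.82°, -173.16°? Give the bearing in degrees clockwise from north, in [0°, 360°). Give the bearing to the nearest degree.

30°

Δλ = -173.16 − 170.34 = -343.50°; wrapped into (−180°, 180°]: 16.50°.
θ = atan2( sin Δλ · cos φ₂ , cos φ₁ · sin φ₂ − sin φ₁ · cos φ₂ · cos Δλ )
  = atan2(0.28066, 0.47900) = 30.367° → normalised to [0°, 360°): 30.367°.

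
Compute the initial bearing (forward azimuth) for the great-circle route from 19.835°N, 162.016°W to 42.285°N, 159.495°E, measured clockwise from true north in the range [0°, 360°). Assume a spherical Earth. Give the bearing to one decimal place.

313.5°

Δλ = 159.495 − -162.016 = 321.511°; wrapped into (−180°, 180°]: -38.489°.
θ = atan2( sin Δλ · cos φ₂ , cos φ₁ · sin φ₂ − sin φ₁ · cos φ₂ · cos Δλ )
  = atan2(-0.46043, 0.43642) = -46.534° → normalised to [0°, 360°): 313.466°.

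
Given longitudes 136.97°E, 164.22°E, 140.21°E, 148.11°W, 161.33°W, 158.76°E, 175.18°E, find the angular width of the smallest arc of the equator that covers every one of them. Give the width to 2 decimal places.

Sort the longitudes: -161.33°, -148.11°, +136.97°, +140.21°, +158.76°, +164.22°, +175.18°.
Eastward gaps between consecutive values (wrapping around): 13.22°, 285.08°, 3.24°, 18.55°, 5.46°, 10.96°, 23.49°.
Largest gap = 285.08° ⇒ minimal covering band is its complement: 360° − 285.08° = 74.92°.
Band runs from +136.97° eastward to -148.11°, crossing the antimeridian.

74.92°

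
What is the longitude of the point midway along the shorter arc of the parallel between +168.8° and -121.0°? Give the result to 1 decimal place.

-156.1°

Signed shortest Δλ from +168.8° to -121.0° is +70.2°.
Midpoint longitude = +168.8° + (+70.2°)/2 = +168.8° + 35.1° = +203.9°.
Normalise into (−180°, 180°]: -156.1°.
(The naïve average (+168.8 + -121.0)/2 = 23.9° is on the wrong side of the globe.)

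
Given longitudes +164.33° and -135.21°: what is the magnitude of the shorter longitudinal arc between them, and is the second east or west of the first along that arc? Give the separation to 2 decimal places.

Raw difference: -135.21 − 164.33 = -299.54°.
Normalise into (−180°, 180°]: -299.54° + 360° = 60.46°.
Positive ⇒ the second point lies to the east; separation 60.46°.

60.46° east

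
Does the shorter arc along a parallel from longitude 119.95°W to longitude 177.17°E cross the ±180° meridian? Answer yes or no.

Yes

Naïve |177.17 − -119.95| = 297.12° > 180°, so the shorter arc goes the other way round — across 180°.
Signed shortest Δλ = ((177.17 − -119.95 + 180) mod 360) − 180 = -62.88°.
Going west by 62.88° from -119.95° passes through 180° before reaching +177.17°.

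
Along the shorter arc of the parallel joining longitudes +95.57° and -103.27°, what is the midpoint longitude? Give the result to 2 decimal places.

Signed shortest Δλ from +95.57° to -103.27° is +161.16°.
Midpoint longitude = +95.57° + (+161.16°)/2 = +95.57° + 80.58° = +176.15°.
(The naïve average (+95.57 + -103.27)/2 = -3.85° is on the wrong side of the globe.)

+176.15°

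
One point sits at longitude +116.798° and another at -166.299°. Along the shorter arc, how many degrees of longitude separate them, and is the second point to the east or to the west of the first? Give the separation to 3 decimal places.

Raw difference: -166.299 − 116.798 = -283.097°.
Normalise into (−180°, 180°]: -283.097° + 360° = 76.903°.
Positive ⇒ the second point lies to the east; separation 76.903°.

76.903° east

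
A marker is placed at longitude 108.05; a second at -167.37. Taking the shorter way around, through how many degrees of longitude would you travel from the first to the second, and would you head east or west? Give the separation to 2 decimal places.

84.58° east

Raw difference: -167.37 − 108.05 = -275.42°.
Normalise into (−180°, 180°]: -275.42° + 360° = 84.58°.
Positive ⇒ the second point lies to the east; separation 84.58°.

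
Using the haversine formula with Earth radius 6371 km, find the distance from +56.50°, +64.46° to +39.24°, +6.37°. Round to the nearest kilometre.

4571 km

Δλ = 6.37 − 64.46 = -58.09°.
Δφ = 39.24 − 56.50 = -17.26°.
a = sin²(Δφ/2) + cos φ₁ · cos φ₂ · sin²(Δλ/2) = 0.123275.
c = 2·atan2(√a, √(1−a)) = 0.71750 rad → d = 6371·c ≈ 4571.21 km.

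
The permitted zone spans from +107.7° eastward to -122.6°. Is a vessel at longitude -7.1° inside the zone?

No

Band width going east from +107.7° to -122.6°: ((-122.6 − 107.7) mod 360) = 129.7°.
Offset of -7.1° east of the west edge: ((-7.1 − 107.7) mod 360) = 245.2°.
245.2° > 129.7° ⇒ outside.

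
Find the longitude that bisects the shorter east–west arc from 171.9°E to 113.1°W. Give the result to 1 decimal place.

150.6°W

Signed shortest Δλ from +171.9° to -113.1° is +75.0°.
Midpoint longitude = +171.9° + (+75.0°)/2 = +171.9° + 37.5° = +209.4°.
Normalise into (−180°, 180°]: -150.6°.
(The naïve average (+171.9 + -113.1)/2 = 29.4° is on the wrong side of the globe.)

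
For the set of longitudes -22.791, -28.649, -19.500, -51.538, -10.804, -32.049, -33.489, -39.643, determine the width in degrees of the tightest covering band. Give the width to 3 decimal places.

40.734°

Sort the longitudes: -51.538°, -39.643°, -33.489°, -32.049°, -28.649°, -22.791°, -19.500°, -10.804°.
Eastward gaps between consecutive values (wrapping around): 11.895°, 6.154°, 1.440°, 3.400°, 5.858°, 3.291°, 8.696°, 319.266°.
Largest gap = 319.266° ⇒ minimal covering band is its complement: 360° − 319.266° = 40.734°.
Band runs from -51.538° eastward to -10.804°.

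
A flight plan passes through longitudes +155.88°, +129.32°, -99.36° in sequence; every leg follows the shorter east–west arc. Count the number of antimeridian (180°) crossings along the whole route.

1

Leg 1: +155.88° → +129.32°, shortest Δλ = -26.56° (west) — does not cross 180°.
Leg 2: +129.32° → -99.36°, shortest Δλ = 131.32° (east) — crosses 180°.
Total crossings: 1.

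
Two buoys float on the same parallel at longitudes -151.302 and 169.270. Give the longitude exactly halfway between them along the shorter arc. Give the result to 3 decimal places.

-171.016°

Signed shortest Δλ from -151.302° to +169.270° is -39.428°.
Midpoint longitude = -151.302° + (-39.428°)/2 = -151.302° − 19.714° = -171.016°.
(The naïve average (-151.302 + +169.270)/2 = 8.984° is on the wrong side of the globe.)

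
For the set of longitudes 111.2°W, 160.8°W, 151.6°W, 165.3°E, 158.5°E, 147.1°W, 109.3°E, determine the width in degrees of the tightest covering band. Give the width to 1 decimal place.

139.5°

Sort the longitudes: -160.8°, -151.6°, -147.1°, -111.2°, +109.3°, +158.5°, +165.3°.
Eastward gaps between consecutive values (wrapping around): 9.2°, 4.5°, 35.9°, 220.5°, 49.2°, 6.8°, 33.9°.
Largest gap = 220.5° ⇒ minimal covering band is its complement: 360° − 220.5° = 139.5°.
Band runs from +109.3° eastward to -111.2°, crossing the antimeridian.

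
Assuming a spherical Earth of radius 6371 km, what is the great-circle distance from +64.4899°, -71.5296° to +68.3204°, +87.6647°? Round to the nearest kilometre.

5157 km

Δλ = 87.6647 − -71.5296 = 159.1943°.
Δφ = 68.3204 − 64.4899 = 3.8305°.
a = sin²(Δφ/2) + cos φ₁ · cos φ₂ · sin²(Δλ/2) = 0.155026.
c = 2·atan2(√a, √(1−a)) = 0.80938 rad → d = 6371·c ≈ 5156.56 km.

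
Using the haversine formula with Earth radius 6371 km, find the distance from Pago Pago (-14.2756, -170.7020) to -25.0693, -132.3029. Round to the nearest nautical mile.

2257 nmi

Δλ = -132.3029 − -170.7020 = 38.3991°.
Δφ = -25.0693 − -14.2756 = -10.7937°.
a = sin²(Δφ/2) + cos φ₁ · cos φ₂ · sin²(Δλ/2) = 0.103782.
c = 2·atan2(√a, √(1−a)) = 0.65600 rad → d = 6371·c ≈ 4179.39 km ≈ 2256.69 nmi.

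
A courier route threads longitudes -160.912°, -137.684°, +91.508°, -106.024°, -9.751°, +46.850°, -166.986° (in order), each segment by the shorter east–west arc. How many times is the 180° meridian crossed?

3

Leg 1: -160.912° → -137.684°, shortest Δλ = 23.228° (east) — does not cross 180°.
Leg 2: -137.684° → +91.508°, shortest Δλ = -130.808° (west) — crosses 180°.
Leg 3: +91.508° → -106.024°, shortest Δλ = 162.468° (east) — crosses 180°.
Leg 4: -106.024° → -9.751°, shortest Δλ = 96.273° (east) — does not cross 180°.
Leg 5: -9.751° → +46.850°, shortest Δλ = 56.601° (east) — does not cross 180°.
Leg 6: +46.850° → -166.986°, shortest Δλ = 146.164° (east) — crosses 180°.
Total crossings: 3.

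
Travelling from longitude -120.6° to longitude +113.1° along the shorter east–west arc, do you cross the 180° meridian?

Naïve |113.1 − -120.6| = 233.7° > 180°, so the shorter arc goes the other way round — across 180°.
Signed shortest Δλ = ((113.1 − -120.6 + 180) mod 360) − 180 = -126.3°.
Going west by 126.3° from -120.6° passes through 180° before reaching +113.1°.

Yes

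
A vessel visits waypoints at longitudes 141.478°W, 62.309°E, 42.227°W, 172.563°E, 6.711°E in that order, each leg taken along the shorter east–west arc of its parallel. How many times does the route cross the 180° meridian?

2

Leg 1: -141.478° → +62.309°, shortest Δλ = -156.213° (west) — crosses 180°.
Leg 2: +62.309° → -42.227°, shortest Δλ = -104.536° (west) — does not cross 180°.
Leg 3: -42.227° → +172.563°, shortest Δλ = -145.21° (west) — crosses 180°.
Leg 4: +172.563° → +6.711°, shortest Δλ = -165.852° (west) — does not cross 180°.
Total crossings: 2.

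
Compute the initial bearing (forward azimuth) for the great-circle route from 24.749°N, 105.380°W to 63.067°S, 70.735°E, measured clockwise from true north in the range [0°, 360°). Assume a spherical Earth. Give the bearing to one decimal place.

177.2°

Δλ = 70.735 − -105.380 = 176.115°.
θ = atan2( sin Δλ · cos φ₂ , cos φ₁ · sin φ₂ − sin φ₁ · cos φ₂ · cos Δλ )
  = atan2(0.03069, -0.62046) = 177.168° → normalised to [0°, 360°): 177.168°.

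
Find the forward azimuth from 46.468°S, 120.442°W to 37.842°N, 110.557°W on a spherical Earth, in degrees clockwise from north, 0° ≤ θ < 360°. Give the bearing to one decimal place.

Δλ = -110.557 − -120.442 = 9.885°.
θ = atan2( sin Δλ · cos φ₂ , cos φ₁ · sin φ₂ − sin φ₁ · cos φ₂ · cos Δλ )
  = atan2(0.13557, 0.98657) = 7.824° → normalised to [0°, 360°): 7.824°.

7.8°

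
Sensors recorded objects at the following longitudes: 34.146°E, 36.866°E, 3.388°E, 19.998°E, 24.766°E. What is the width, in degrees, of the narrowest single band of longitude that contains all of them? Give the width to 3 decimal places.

Sort the longitudes: +3.388°, +19.998°, +24.766°, +34.146°, +36.866°.
Eastward gaps between consecutive values (wrapping around): 16.610°, 4.768°, 9.380°, 2.720°, 326.522°.
Largest gap = 326.522° ⇒ minimal covering band is its complement: 360° − 326.522° = 33.478°.
Band runs from +3.388° eastward to +36.866°.

33.478°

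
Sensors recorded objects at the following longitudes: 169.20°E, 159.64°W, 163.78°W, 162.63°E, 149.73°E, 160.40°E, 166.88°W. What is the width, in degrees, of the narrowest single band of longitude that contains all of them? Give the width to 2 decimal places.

50.63°

Sort the longitudes: -166.88°, -163.78°, -159.64°, +149.73°, +160.40°, +162.63°, +169.20°.
Eastward gaps between consecutive values (wrapping around): 3.10°, 4.14°, 309.37°, 10.67°, 2.23°, 6.57°, 23.92°.
Largest gap = 309.37° ⇒ minimal covering band is its complement: 360° − 309.37° = 50.63°.
Band runs from +149.73° eastward to -159.64°, crossing the antimeridian.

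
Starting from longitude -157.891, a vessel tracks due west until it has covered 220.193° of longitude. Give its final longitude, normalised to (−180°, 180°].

-18.084°

Start at -157.891°; shift −220.193° → -378.084°.
-378.084° lies outside (−180°, 180°]; add 360° → -18.084°.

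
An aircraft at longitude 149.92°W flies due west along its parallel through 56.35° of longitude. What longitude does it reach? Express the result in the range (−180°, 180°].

Start at -149.92°; shift −56.35° → -206.27°.
-206.27° lies outside (−180°, 180°]; add 360° → +153.73°.

153.73°E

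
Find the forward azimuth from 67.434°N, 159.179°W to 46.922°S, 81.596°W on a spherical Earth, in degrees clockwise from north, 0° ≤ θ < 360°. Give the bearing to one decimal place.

Δλ = -81.596 − -159.179 = 77.583°.
θ = atan2( sin Δλ · cos φ₂ , cos φ₁ · sin φ₂ − sin φ₁ · cos φ₂ · cos Δλ )
  = atan2(0.66702, -0.41592) = 121.945° → normalised to [0°, 360°): 121.945°.

121.9°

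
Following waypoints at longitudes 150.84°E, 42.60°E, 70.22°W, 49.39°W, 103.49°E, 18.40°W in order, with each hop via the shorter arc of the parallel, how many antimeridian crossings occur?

Leg 1: +150.84° → +42.60°, shortest Δλ = -108.24° (west) — does not cross 180°.
Leg 2: +42.60° → -70.22°, shortest Δλ = -112.82° (west) — does not cross 180°.
Leg 3: -70.22° → -49.39°, shortest Δλ = 20.83° (east) — does not cross 180°.
Leg 4: -49.39° → +103.49°, shortest Δλ = 152.88° (east) — does not cross 180°.
Leg 5: +103.49° → -18.40°, shortest Δλ = -121.89° (west) — does not cross 180°.
Total crossings: 0.

0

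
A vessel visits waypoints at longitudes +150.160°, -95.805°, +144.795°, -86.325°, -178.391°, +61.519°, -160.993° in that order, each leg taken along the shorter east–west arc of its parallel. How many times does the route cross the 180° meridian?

Leg 1: +150.160° → -95.805°, shortest Δλ = 114.035° (east) — crosses 180°.
Leg 2: -95.805° → +144.795°, shortest Δλ = -119.4° (west) — crosses 180°.
Leg 3: +144.795° → -86.325°, shortest Δλ = 128.88° (east) — crosses 180°.
Leg 4: -86.325° → -178.391°, shortest Δλ = -92.066° (west) — does not cross 180°.
Leg 5: -178.391° → +61.519°, shortest Δλ = -120.09° (west) — crosses 180°.
Leg 6: +61.519° → -160.993°, shortest Δλ = 137.488° (east) — crosses 180°.
Total crossings: 5.

5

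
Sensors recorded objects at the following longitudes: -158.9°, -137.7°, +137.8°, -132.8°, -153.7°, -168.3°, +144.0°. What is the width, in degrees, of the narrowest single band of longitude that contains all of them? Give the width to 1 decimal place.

89.4°

Sort the longitudes: -168.3°, -158.9°, -153.7°, -137.7°, -132.8°, +137.8°, +144.0°.
Eastward gaps between consecutive values (wrapping around): 9.4°, 5.2°, 16.0°, 4.9°, 270.6°, 6.2°, 47.7°.
Largest gap = 270.6° ⇒ minimal covering band is its complement: 360° − 270.6° = 89.4°.
Band runs from +137.8° eastward to -132.8°, crossing the antimeridian.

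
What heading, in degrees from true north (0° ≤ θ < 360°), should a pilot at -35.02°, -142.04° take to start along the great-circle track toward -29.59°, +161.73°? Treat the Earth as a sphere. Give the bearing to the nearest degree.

Δλ = 161.73 − -142.04 = 303.77°; wrapped into (−180°, 180°]: -56.23°.
θ = atan2( sin Δλ · cos φ₂ , cos φ₁ · sin φ₂ − sin φ₁ · cos φ₂ · cos Δλ )
  = atan2(-0.72286, -0.12700) = -99.965° → normalised to [0°, 360°): 260.035°.

260°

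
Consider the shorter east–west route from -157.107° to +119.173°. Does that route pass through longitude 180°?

Naïve |119.173 − -157.107| = 276.28° > 180°, so the shorter arc goes the other way round — across 180°.
Signed shortest Δλ = ((119.173 − -157.107 + 180) mod 360) − 180 = -83.72°.
Going west by 83.72° from -157.107° passes through 180° before reaching +119.173°.

Yes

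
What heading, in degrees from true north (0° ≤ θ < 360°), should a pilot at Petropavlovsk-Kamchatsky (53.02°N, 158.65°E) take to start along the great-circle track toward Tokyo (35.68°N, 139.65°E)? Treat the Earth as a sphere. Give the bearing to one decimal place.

Δλ = 139.65 − 158.65 = -19.00°.
θ = atan2( sin Δλ · cos φ₂ , cos φ₁ · sin φ₂ − sin φ₁ · cos φ₂ · cos Δλ )
  = atan2(-0.26445, -0.26269) = -134.808° → normalised to [0°, 360°): 225.192°.

225.2°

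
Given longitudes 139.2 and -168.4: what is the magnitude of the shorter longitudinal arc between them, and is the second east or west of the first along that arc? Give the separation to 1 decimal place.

52.4° east

Raw difference: -168.4 − 139.2 = -307.6°.
Normalise into (−180°, 180°]: -307.6° + 360° = 52.4°.
Positive ⇒ the second point lies to the east; separation 52.4°.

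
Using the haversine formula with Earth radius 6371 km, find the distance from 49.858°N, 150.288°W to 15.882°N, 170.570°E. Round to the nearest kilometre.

Δλ = 170.570 − -150.288 = 320.858°; wrapped into (−180°, 180°]: -39.142°.
Δφ = 15.882 − 49.858 = -33.976°.
a = sin²(Δφ/2) + cos φ₁ · cos φ₂ · sin²(Δλ/2) = 0.154942.
c = 2·atan2(√a, √(1−a)) = 0.80915 rad → d = 6371·c ≈ 5155.07 km.

5155 km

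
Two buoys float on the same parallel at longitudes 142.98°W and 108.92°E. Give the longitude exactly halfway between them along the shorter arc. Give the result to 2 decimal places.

162.97°E

Signed shortest Δλ from -142.98° to +108.92° is -108.10°.
Midpoint longitude = -142.98° + (-108.10°)/2 = -142.98° − 54.05° = -197.03°.
Normalise into (−180°, 180°]: +162.97°.
(The naïve average (-142.98 + +108.92)/2 = -17.03° is on the wrong side of the globe.)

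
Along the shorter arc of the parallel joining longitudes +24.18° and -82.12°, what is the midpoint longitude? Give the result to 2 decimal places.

Signed shortest Δλ from +24.18° to -82.12° is -106.30°.
Midpoint longitude = +24.18° + (-106.30°)/2 = +24.18° − 53.15° = -28.97°.

-28.97°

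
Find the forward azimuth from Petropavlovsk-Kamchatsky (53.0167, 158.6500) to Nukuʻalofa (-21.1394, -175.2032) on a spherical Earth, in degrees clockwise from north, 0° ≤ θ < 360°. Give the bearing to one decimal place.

155.1°

Δλ = -175.2032 − 158.6500 = -333.8532°; wrapped into (−180°, 180°]: 26.1468°.
θ = atan2( sin Δλ · cos φ₂ , cos φ₁ · sin φ₂ − sin φ₁ · cos φ₂ · cos Δλ )
  = atan2(0.41102, -0.88577) = 155.108° → normalised to [0°, 360°): 155.108°.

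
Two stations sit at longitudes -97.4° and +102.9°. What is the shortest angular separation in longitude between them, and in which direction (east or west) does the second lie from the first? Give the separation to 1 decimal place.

159.7° west

Raw difference: 102.9 − -97.4 = 200.3°.
Normalise into (−180°, 180°]: 200.3° − 360° = -159.7°.
Negative ⇒ the second point lies to the west; separation 159.7°.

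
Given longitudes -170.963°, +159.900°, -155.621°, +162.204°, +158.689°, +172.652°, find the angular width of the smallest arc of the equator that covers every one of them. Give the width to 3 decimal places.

45.690°

Sort the longitudes: -170.963°, -155.621°, +158.689°, +159.900°, +162.204°, +172.652°.
Eastward gaps between consecutive values (wrapping around): 15.342°, 314.310°, 1.211°, 2.304°, 10.448°, 16.385°.
Largest gap = 314.310° ⇒ minimal covering band is its complement: 360° − 314.310° = 45.690°.
Band runs from +158.689° eastward to -155.621°, crossing the antimeridian.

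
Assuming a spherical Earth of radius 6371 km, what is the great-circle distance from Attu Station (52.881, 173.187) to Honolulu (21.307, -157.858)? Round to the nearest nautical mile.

Δλ = -157.858 − 173.187 = -331.045°; wrapped into (−180°, 180°]: 28.955°.
Δφ = 21.307 − 52.881 = -31.574°.
a = sin²(Δφ/2) + cos φ₁ · cos φ₂ · sin²(Δλ/2) = 0.109157.
c = 2·atan2(√a, √(1−a)) = 0.67343 rad → d = 6371·c ≈ 4290.42 km ≈ 2316.64 nmi.

2317 nmi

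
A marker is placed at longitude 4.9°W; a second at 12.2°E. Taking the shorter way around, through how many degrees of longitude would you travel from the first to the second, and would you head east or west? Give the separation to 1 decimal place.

17.1° east

Raw difference: 12.2 − -4.9 = 17.1°.
Normalise into (−180°, 180°]: 17.1° stays 17.1°.
Positive ⇒ the second point lies to the east; separation 17.1°.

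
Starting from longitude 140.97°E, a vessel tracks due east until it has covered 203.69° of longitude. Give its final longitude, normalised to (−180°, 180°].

Start at +140.97°; shift +203.69° → +344.66°.
+344.66° lies outside (−180°, 180°]; subtract 360° → -15.34°.

15.34°W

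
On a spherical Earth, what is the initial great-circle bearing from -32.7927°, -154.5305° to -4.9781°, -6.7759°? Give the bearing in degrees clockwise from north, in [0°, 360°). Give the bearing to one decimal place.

134.9°

Δλ = -6.7759 − -154.5305 = 147.7546°.
θ = atan2( sin Δλ · cos φ₂ , cos φ₁ · sin φ₂ − sin φ₁ · cos φ₂ · cos Δλ )
  = atan2(0.53153, -0.52929) = 134.879° → normalised to [0°, 360°): 134.879°.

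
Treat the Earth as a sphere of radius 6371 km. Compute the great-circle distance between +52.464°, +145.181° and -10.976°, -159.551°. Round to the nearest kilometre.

Δλ = -159.551 − 145.181 = -304.732°; wrapped into (−180°, 180°]: 55.268°.
Δφ = -10.976 − 52.464 = -63.440°.
a = sin²(Δφ/2) + cos φ₁ · cos φ₂ · sin²(Δλ/2) = 0.405105.
c = 2·atan2(√a, √(1−a)) = 1.37985 rad → d = 6371·c ≈ 8791.02 km.

8791 km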